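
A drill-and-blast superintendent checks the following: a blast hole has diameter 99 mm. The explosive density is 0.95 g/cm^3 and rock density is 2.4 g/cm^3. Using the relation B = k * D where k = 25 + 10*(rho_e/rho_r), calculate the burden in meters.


2.8669 m

First, compute k:
rho_e / rho_r = 0.95 / 2.4 = 0.3958333333
k = 25 + 10 * 0.3958333333 = 28.95833333
Then, compute burden:
B = k * D / 1000 = 28.95833333 * 99 / 1000
= 2866.875 / 1000
= 2.8669 m


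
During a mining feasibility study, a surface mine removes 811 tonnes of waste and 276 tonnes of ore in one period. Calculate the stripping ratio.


Stripping ratio = waste tonnage / ore tonnage
= 811 / 276
= 2.9384

2.9384


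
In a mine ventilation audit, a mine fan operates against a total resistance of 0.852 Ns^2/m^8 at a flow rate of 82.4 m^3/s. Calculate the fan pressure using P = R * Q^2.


5784.8755 Pa

Compute Q^2:
Q^2 = 82.4^2 = 6789.76
Compute pressure:
P = R * Q^2 = 0.852 * 6789.76
= 5784.8755 Pa


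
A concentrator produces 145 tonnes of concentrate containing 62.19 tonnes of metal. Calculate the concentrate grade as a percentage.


Grade = (metal in concentrate / concentrate mass) * 100
= (62.19 / 145) * 100
= 0.4288965517 * 100
= 42.8897%

42.8897%


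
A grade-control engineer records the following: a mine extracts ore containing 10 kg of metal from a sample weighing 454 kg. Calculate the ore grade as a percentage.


Ore grade = (metal mass / ore mass) * 100
= (10 / 454) * 100
= 0.02202643172 * 100
= 2.2026%

2.2026%


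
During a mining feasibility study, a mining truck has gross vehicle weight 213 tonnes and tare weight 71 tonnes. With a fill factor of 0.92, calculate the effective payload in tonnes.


130.64 tonnes

Maximum payload = gross - tare
= 213 - 71 = 142 tonnes
Effective payload = max payload * fill factor
= 142 * 0.92
= 130.64 tonnes


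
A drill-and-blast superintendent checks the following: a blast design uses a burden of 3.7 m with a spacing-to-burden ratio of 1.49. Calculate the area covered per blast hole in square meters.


First, find the spacing:
Spacing = burden * ratio = 3.7 * 1.49
= 5.513 m
Then, calculate the area:
Area = burden * spacing = 3.7 * 5.513
= 20.3981 m^2

20.3981 m^2


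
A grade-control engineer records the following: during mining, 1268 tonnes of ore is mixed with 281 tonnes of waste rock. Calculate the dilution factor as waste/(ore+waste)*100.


18.1407%

Total material = ore + waste
= 1268 + 281 = 1549 tonnes
Dilution = waste / total * 100
= 281 / 1549 * 100
= 0.1814073596 * 100
= 18.1407%


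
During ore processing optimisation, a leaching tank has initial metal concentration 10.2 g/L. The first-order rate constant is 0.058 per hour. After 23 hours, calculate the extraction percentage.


73.6579%

Compute the exponent:
-k * t = -0.058 * 23 = -1.334
Remaining concentration:
C = 10.2 * exp(-1.334)
= 10.2 * 0.2634214653
= 2.686898946 g/L
Extracted = 10.2 - 2.686898946 = 7.513101054 g/L
Extraction % = 7.513101054 / 10.2 * 100
= 73.6579%


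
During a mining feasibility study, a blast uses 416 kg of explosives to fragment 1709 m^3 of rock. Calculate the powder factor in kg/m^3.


0.2434 kg/m^3

Powder factor = explosive mass / rock volume
= 416 / 1709
= 0.2434 kg/m^3


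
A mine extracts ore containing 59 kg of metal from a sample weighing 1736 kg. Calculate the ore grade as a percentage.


3.3986%

Ore grade = (metal mass / ore mass) * 100
= (59 / 1736) * 100
= 0.03398617512 * 100
= 3.3986%


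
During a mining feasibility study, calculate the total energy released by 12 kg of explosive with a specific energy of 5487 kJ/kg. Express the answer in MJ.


Energy = mass * specific_energy / 1000
= 12 * 5487 / 1000
= 65844 / 1000
= 65.844 MJ

65.844 MJ


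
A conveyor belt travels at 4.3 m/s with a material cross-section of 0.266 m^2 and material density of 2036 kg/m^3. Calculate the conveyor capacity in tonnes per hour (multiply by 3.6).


8383.5965 t/h

Volumetric flow = speed * area
= 4.3 * 0.266 = 1.1438 m^3/s
Mass flow = volumetric * density
= 1.1438 * 2036 = 2328.7768 kg/s
Convert to t/h: multiply by 3.6
Capacity = 2328.7768 * 3.6
= 8383.5965 t/h


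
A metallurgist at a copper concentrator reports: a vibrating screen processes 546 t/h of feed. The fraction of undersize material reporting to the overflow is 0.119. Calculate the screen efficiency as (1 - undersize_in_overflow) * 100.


88.1%

Screen efficiency = (1 - fraction of undersize in overflow) * 100
= (1 - 0.119) * 100
= 0.881 * 100
= 88.1%


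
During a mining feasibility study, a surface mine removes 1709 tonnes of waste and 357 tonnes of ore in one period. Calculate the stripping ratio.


Stripping ratio = waste tonnage / ore tonnage
= 1709 / 357
= 4.7871

4.7871


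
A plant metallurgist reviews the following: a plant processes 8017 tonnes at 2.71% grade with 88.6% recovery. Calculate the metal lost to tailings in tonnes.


24.7677 tonnes

Total metal in feed:
= 8017 * 2.71 / 100 = 217.2607 tonnes
Metal recovered:
= 217.2607 * 88.6 / 100 = 192.4929802 tonnes
Metal lost to tailings:
= 217.2607 - 192.4929802
= 24.7677 tonnes


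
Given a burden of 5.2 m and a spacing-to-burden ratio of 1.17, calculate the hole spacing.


Spacing = burden * ratio
= 5.2 * 1.17
= 6.084 m

6.084 m


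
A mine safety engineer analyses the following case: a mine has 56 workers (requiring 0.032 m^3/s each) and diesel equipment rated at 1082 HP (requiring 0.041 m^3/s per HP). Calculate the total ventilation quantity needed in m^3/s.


46.154 m^3/s

Airflow for workers:
Q_people = 56 * 0.032 = 1.792 m^3/s
Airflow for diesel equipment:
Q_diesel = 1082 * 0.041 = 44.362 m^3/s
Total ventilation:
Q_total = 1.792 + 44.362
= 46.154 m^3/s


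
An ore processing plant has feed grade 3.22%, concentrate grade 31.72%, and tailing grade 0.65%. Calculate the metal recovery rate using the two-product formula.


81.4834%

Using the two-product formula:
R = 100 * c * (f - t) / (f * (c - t))
Numerator = 100 * 31.72 * (3.22 - 0.65)
= 100 * 31.72 * 2.57
= 8152.04
Denominator = 3.22 * (31.72 - 0.65)
= 3.22 * 31.07
= 100.0454
R = 8152.04 / 100.0454
= 81.4834%


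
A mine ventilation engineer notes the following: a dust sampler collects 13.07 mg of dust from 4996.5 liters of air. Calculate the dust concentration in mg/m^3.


Convert liters to m^3: 1 m^3 = 1000 L
Concentration = mass / volume * 1000
= 13.07 / 4996.5 * 1000
= 0.002615831082 * 1000
= 2.6158 mg/m^3

2.6158 mg/m^3


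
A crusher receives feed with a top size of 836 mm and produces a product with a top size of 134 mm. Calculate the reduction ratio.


Reduction ratio = feed size / product size
= 836 / 134
= 6.2388

6.2388


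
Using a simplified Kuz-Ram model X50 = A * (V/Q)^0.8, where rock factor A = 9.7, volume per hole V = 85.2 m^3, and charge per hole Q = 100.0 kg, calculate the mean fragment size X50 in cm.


8.5334 cm

Compute V/Q:
V/Q = 85.2 / 100.0 = 0.852
Raise to the power 0.8:
(V/Q)^0.8 = 0.852^0.8 = 0.8797346054
Multiply by A:
X50 = 9.7 * 0.8797346054
= 8.5334 cm


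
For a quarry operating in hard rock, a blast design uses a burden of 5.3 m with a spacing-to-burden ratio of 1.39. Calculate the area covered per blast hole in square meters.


First, find the spacing:
Spacing = burden * ratio = 5.3 * 1.39
= 7.367 m
Then, calculate the area:
Area = burden * spacing = 5.3 * 7.367
= 39.0451 m^2

39.0451 m^2


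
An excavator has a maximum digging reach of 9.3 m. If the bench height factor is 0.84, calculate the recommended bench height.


Bench height = reach * factor
= 9.3 * 0.84
= 7.812 m

7.812 m


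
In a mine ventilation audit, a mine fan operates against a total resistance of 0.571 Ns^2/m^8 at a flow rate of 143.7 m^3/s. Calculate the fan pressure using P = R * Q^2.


Compute Q^2:
Q^2 = 143.7^2 = 20649.69
Compute pressure:
P = R * Q^2 = 0.571 * 20649.69
= 11790.973 Pa

11790.973 Pa


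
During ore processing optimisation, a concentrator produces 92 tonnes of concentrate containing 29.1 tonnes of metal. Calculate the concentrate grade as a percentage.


Grade = (metal in concentrate / concentrate mass) * 100
= (29.1 / 92) * 100
= 0.3163043478 * 100
= 31.6304%

31.6304%


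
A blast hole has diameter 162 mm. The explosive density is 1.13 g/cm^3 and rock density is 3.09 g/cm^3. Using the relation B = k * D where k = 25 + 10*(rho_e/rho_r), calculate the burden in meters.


4.6424 m

First, compute k:
rho_e / rho_r = 1.13 / 3.09 = 0.3656957929
k = 25 + 10 * 0.3656957929 = 28.65695793
Then, compute burden:
B = k * D / 1000 = 28.65695793 * 162 / 1000
= 4642.427184 / 1000
= 4.6424 m


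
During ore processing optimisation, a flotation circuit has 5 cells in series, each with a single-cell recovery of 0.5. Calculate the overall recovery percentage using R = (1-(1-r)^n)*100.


Complement of single-cell recovery:
1 - r = 1 - 0.5 = 0.5
Raise to power n:
(1 - r)^5 = 0.5^5 = 0.03125
Overall recovery:
R = (1 - 0.03125) * 100
= 96.875%

96.875%


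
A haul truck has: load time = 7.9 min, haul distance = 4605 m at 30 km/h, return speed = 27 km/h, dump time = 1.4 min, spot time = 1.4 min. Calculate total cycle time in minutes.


30.1433 min

Convert haul speed to m/min: 30 * 1000/60 = 500 m/min
Haul time = 4605 / 500 = 9.21 min
Convert return speed to m/min: 27 * 1000/60 = 450 m/min
Return time = 4605 / 450 = 10.23333333 min
Total cycle time:
= 7.9 + 9.21 + 1.4 + 10.23333333 + 1.4
= 30.1433 min


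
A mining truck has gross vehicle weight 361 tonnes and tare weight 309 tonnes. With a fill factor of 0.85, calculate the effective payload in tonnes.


Maximum payload = gross - tare
= 361 - 309 = 52 tonnes
Effective payload = max payload * fill factor
= 52 * 0.85
= 44.2 tonnes

44.2 tonnes


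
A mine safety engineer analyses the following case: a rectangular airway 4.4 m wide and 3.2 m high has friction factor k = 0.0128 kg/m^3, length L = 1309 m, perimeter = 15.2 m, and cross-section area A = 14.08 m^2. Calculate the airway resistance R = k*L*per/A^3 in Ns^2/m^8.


Compute the numerator:
k * L * per = 0.0128 * 1309 * 15.2
= 254.67904
Compute the denominator:
A^3 = 14.08^3 = 2791.309312
Resistance:
R = 254.67904 / 2791.309312
= 0.0912 Ns^2/m^8

0.0912 Ns^2/m^8


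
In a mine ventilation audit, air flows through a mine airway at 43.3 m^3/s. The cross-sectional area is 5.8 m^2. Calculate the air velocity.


Velocity = flow rate / cross-sectional area
= 43.3 / 5.8
= 7.4655 m/s

7.4655 m/s


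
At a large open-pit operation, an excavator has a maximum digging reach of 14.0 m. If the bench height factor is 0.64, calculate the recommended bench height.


Bench height = reach * factor
= 14.0 * 0.64
= 8.96 m

8.96 m


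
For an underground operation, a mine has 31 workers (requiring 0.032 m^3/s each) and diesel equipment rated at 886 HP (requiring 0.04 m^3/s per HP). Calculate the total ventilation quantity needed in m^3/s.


36.432 m^3/s

Airflow for workers:
Q_people = 31 * 0.032 = 0.992 m^3/s
Airflow for diesel equipment:
Q_diesel = 886 * 0.04 = 35.44 m^3/s
Total ventilation:
Q_total = 0.992 + 35.44
= 36.432 m^3/s


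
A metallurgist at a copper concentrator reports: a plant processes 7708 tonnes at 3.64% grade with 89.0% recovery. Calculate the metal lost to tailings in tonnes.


30.8628 tonnes

Total metal in feed:
= 7708 * 3.64 / 100 = 280.5712 tonnes
Metal recovered:
= 280.5712 * 89.0 / 100 = 249.708368 tonnes
Metal lost to tailings:
= 280.5712 - 249.708368
= 30.8628 tonnes


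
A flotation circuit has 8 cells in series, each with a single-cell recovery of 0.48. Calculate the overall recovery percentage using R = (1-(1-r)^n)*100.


Complement of single-cell recovery:
1 - r = 1 - 0.48 = 0.52
Raise to power n:
(1 - r)^8 = 0.52^8 = 0.005345972853
Overall recovery:
R = (1 - 0.005345972853) * 100
= 99.4654%

99.4654%


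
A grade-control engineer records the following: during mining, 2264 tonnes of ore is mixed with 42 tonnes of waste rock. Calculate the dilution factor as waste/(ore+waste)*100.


1.8213%

Total material = ore + waste
= 2264 + 42 = 2306 tonnes
Dilution = waste / total * 100
= 42 / 2306 * 100
= 0.01821335646 * 100
= 1.8213%


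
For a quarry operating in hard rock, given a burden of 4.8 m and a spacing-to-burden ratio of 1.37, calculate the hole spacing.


Spacing = burden * ratio
= 4.8 * 1.37
= 6.576 m

6.576 m


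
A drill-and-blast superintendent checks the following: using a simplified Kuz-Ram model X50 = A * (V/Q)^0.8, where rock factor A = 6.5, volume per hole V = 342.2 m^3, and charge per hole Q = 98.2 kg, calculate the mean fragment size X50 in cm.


17.6461 cm

Compute V/Q:
V/Q = 342.2 / 98.2 = 3.484725051
Raise to the power 0.8:
(V/Q)^0.8 = 3.484725051^0.8 = 2.714781081
Multiply by A:
X50 = 6.5 * 2.714781081
= 17.6461 cm


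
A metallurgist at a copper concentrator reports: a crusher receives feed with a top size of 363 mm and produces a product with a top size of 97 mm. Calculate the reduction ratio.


3.7423

Reduction ratio = feed size / product size
= 363 / 97
= 3.7423


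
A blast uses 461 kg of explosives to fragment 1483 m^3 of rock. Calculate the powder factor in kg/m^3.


Powder factor = explosive mass / rock volume
= 461 / 1483
= 0.3109 kg/m^3

0.3109 kg/m^3


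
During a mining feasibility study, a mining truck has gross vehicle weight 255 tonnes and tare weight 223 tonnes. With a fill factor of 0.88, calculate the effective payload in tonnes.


28.16 tonnes

Maximum payload = gross - tare
= 255 - 223 = 32 tonnes
Effective payload = max payload * fill factor
= 32 * 0.88
= 28.16 tonnes


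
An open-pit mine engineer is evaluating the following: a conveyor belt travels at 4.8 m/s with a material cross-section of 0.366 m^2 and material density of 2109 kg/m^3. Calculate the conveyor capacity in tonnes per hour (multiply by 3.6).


Volumetric flow = speed * area
= 4.8 * 0.366 = 1.7568 m^3/s
Mass flow = volumetric * density
= 1.7568 * 2109 = 3705.0912 kg/s
Convert to t/h: multiply by 3.6
Capacity = 3705.0912 * 3.6
= 13338.3283 t/h

13338.3283 t/h


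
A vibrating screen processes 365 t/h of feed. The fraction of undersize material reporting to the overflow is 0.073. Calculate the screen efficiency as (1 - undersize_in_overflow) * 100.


92.7%

Screen efficiency = (1 - fraction of undersize in overflow) * 100
= (1 - 0.073) * 100
= 0.927 * 100
= 92.7%


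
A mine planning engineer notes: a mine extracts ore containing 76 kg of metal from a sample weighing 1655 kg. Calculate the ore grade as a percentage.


Ore grade = (metal mass / ore mass) * 100
= (76 / 1655) * 100
= 0.04592145015 * 100
= 4.5921%

4.5921%


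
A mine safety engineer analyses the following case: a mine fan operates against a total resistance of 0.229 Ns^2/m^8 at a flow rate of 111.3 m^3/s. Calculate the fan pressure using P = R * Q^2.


Compute Q^2:
Q^2 = 111.3^2 = 12387.69
Compute pressure:
P = R * Q^2 = 0.229 * 12387.69
= 2836.781 Pa

2836.781 Pa


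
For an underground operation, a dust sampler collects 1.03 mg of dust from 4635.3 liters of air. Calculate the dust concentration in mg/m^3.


0.2222 mg/m^3

Convert liters to m^3: 1 m^3 = 1000 L
Concentration = mass / volume * 1000
= 1.03 / 4635.3 * 1000
= 0.0002222078398 * 1000
= 0.2222 mg/m^3


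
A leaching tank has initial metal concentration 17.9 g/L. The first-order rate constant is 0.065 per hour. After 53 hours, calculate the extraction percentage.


96.8095%

Compute the exponent:
-k * t = -0.065 * 53 = -3.445
Remaining concentration:
C = 17.9 * exp(-3.445)
= 17.9 * 0.03190476204
= 0.5710952406 g/L
Extracted = 17.9 - 0.5710952406 = 17.32890476 g/L
Extraction % = 17.32890476 / 17.9 * 100
= 96.8095%


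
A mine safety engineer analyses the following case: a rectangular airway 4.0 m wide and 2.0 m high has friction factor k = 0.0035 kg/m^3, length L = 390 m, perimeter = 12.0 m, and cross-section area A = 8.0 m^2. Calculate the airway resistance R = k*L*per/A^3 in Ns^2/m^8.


0.032 Ns^2/m^8

Compute the numerator:
k * L * per = 0.0035 * 390 * 12.0
= 16.38
Compute the denominator:
A^3 = 8.0^3 = 512
Resistance:
R = 16.38 / 512
= 0.032 Ns^2/m^8


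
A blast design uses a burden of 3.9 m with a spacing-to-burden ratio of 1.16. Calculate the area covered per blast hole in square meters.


17.6436 m^2

First, find the spacing:
Spacing = burden * ratio = 3.9 * 1.16
= 4.524 m
Then, calculate the area:
Area = burden * spacing = 3.9 * 4.524
= 17.6436 m^2


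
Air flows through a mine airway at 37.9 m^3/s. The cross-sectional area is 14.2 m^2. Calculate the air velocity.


Velocity = flow rate / cross-sectional area
= 37.9 / 14.2
= 2.669 m/s

2.669 m/s


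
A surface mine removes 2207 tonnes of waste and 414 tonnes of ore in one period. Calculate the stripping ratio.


5.3309

Stripping ratio = waste tonnage / ore tonnage
= 2207 / 414
= 5.3309


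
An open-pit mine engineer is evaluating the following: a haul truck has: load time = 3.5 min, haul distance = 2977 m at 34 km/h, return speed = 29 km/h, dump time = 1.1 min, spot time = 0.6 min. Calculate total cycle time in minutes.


16.6128 min

Convert haul speed to m/min: 34 * 1000/60 = 566.6666667 m/min
Haul time = 2977 / 566.6666667 = 5.253529412 min
Convert return speed to m/min: 29 * 1000/60 = 483.3333333 m/min
Return time = 2977 / 483.3333333 = 6.159310345 min
Total cycle time:
= 3.5 + 5.253529412 + 1.1 + 6.159310345 + 0.6
= 16.6128 min


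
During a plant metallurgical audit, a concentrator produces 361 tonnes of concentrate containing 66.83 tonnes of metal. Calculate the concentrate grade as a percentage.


18.5125%

Grade = (metal in concentrate / concentrate mass) * 100
= (66.83 / 361) * 100
= 0.1851246537 * 100
= 18.5125%


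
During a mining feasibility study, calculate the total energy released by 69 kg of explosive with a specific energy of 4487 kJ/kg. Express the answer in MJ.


Energy = mass * specific_energy / 1000
= 69 * 4487 / 1000
= 309603 / 1000
= 309.603 MJ

309.603 MJ


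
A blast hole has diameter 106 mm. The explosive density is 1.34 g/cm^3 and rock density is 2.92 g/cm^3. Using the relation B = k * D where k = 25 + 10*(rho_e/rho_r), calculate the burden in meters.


First, compute k:
rho_e / rho_r = 1.34 / 2.92 = 0.4589041096
k = 25 + 10 * 0.4589041096 = 29.5890411
Then, compute burden:
B = k * D / 1000 = 29.5890411 * 106 / 1000
= 3136.438356 / 1000
= 3.1364 m

3.1364 m


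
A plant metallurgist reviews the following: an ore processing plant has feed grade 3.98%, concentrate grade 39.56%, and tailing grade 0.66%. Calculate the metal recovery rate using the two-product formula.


Using the two-product formula:
R = 100 * c * (f - t) / (f * (c - t))
Numerator = 100 * 39.56 * (3.98 - 0.66)
= 100 * 39.56 * 3.32
= 13133.92
Denominator = 3.98 * (39.56 - 0.66)
= 3.98 * 38.9
= 154.822
R = 13133.92 / 154.822
= 84.8324%

84.8324%


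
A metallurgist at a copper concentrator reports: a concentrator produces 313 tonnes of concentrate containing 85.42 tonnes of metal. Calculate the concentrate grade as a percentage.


Grade = (metal in concentrate / concentrate mass) * 100
= (85.42 / 313) * 100
= 0.2729073482 * 100
= 27.2907%

27.2907%


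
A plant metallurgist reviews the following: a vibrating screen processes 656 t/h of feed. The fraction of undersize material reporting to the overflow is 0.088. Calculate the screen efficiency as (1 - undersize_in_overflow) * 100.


91.2%

Screen efficiency = (1 - fraction of undersize in overflow) * 100
= (1 - 0.088) * 100
= 0.912 * 100
= 91.2%


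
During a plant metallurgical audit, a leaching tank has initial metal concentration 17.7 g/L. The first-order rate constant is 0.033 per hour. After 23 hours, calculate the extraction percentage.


Compute the exponent:
-k * t = -0.033 * 23 = -0.759
Remaining concentration:
C = 17.7 * exp(-0.759)
= 17.7 * 0.4681343273
= 8.285977594 g/L
Extracted = 17.7 - 8.285977594 = 9.414022406 g/L
Extraction % = 9.414022406 / 17.7 * 100
= 53.1866%

53.1866%


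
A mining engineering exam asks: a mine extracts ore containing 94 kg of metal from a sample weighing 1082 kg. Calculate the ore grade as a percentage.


8.6876%

Ore grade = (metal mass / ore mass) * 100
= (94 / 1082) * 100
= 0.08687615527 * 100
= 8.6876%


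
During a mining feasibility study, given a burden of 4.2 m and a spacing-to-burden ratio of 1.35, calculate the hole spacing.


5.67 m

Spacing = burden * ratio
= 4.2 * 1.35
= 5.67 m


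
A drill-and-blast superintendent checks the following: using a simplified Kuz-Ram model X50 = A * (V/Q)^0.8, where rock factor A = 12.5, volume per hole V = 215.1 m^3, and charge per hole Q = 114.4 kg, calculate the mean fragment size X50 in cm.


Compute V/Q:
V/Q = 215.1 / 114.4 = 1.880244755
Raise to the power 0.8:
(V/Q)^0.8 = 1.880244755^0.8 = 1.657186966
Multiply by A:
X50 = 12.5 * 1.657186966
= 20.7148 cm

20.7148 cm


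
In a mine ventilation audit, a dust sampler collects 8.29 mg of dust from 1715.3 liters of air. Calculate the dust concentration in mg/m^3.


4.833 mg/m^3

Convert liters to m^3: 1 m^3 = 1000 L
Concentration = mass / volume * 1000
= 8.29 / 1715.3 * 1000
= 0.004832973824 * 1000
= 4.833 mg/m^3


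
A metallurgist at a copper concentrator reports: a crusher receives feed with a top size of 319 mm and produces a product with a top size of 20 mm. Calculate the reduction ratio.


15.95

Reduction ratio = feed size / product size
= 319 / 20
= 15.95


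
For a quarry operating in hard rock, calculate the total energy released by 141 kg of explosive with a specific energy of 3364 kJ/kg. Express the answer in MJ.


Energy = mass * specific_energy / 1000
= 141 * 3364 / 1000
= 474324 / 1000
= 474.324 MJ

474.324 MJ


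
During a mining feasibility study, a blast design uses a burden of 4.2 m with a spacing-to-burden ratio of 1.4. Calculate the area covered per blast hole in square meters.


24.696 m^2

First, find the spacing:
Spacing = burden * ratio = 4.2 * 1.4
= 5.88 m
Then, calculate the area:
Area = burden * spacing = 4.2 * 5.88
= 24.696 m^2


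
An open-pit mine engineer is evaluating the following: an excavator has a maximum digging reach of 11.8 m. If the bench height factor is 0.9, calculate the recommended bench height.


10.62 m

Bench height = reach * factor
= 11.8 * 0.9
= 10.62 m


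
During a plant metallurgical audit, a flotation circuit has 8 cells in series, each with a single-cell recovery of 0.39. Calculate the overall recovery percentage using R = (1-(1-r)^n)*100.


Complement of single-cell recovery:
1 - r = 1 - 0.39 = 0.61
Raise to power n:
(1 - r)^8 = 0.61^8 = 0.0191707313
Overall recovery:
R = (1 - 0.0191707313) * 100
= 98.0829%

98.0829%


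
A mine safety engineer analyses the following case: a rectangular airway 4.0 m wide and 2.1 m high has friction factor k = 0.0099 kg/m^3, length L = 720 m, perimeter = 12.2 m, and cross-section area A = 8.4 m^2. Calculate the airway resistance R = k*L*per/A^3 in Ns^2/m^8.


Compute the numerator:
k * L * per = 0.0099 * 720 * 12.2
= 86.9616
Compute the denominator:
A^3 = 8.4^3 = 592.704
Resistance:
R = 86.9616 / 592.704
= 0.1467 Ns^2/m^8

0.1467 Ns^2/m^8


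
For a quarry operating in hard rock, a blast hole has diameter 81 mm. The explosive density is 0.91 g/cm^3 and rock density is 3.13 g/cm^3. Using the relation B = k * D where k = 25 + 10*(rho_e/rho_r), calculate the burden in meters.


2.2605 m

First, compute k:
rho_e / rho_r = 0.91 / 3.13 = 0.2907348243
k = 25 + 10 * 0.2907348243 = 27.90734824
Then, compute burden:
B = k * D / 1000 = 27.90734824 * 81 / 1000
= 2260.495208 / 1000
= 2.2605 m


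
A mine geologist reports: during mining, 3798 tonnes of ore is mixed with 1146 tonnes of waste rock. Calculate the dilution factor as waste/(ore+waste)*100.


23.1796%

Total material = ore + waste
= 3798 + 1146 = 4944 tonnes
Dilution = waste / total * 100
= 1146 / 4944 * 100
= 0.2317961165 * 100
= 23.1796%


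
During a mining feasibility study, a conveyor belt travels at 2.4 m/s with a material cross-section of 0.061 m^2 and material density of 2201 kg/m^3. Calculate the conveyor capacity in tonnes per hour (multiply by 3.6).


Volumetric flow = speed * area
= 2.4 * 0.061 = 0.1464 m^3/s
Mass flow = volumetric * density
= 0.1464 * 2201 = 322.2264 kg/s
Convert to t/h: multiply by 3.6
Capacity = 322.2264 * 3.6
= 1160.015 t/h

1160.015 t/h


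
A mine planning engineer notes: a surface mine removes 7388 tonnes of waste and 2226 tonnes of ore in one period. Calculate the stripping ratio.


Stripping ratio = waste tonnage / ore tonnage
= 7388 / 2226
= 3.319

3.319


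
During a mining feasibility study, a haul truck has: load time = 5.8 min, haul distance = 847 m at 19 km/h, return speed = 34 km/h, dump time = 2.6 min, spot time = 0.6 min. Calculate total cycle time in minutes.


Convert haul speed to m/min: 19 * 1000/60 = 316.6666667 m/min
Haul time = 847 / 316.6666667 = 2.674736842 min
Convert return speed to m/min: 34 * 1000/60 = 566.6666667 m/min
Return time = 847 / 566.6666667 = 1.494705882 min
Total cycle time:
= 5.8 + 2.674736842 + 2.6 + 1.494705882 + 0.6
= 13.1694 min

13.1694 min


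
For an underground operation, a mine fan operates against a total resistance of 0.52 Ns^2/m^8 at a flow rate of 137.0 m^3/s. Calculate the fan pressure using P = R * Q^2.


9759.88 Pa

Compute Q^2:
Q^2 = 137.0^2 = 18769.0
Compute pressure:
P = R * Q^2 = 0.52 * 18769.0
= 9759.88 Pa


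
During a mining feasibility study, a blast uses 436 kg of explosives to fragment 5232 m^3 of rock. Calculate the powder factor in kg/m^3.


0.0833 kg/m^3

Powder factor = explosive mass / rock volume
= 436 / 5232
= 0.0833 kg/m^3


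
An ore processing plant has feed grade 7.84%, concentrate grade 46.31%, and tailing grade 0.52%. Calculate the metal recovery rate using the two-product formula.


Using the two-product formula:
R = 100 * c * (f - t) / (f * (c - t))
Numerator = 100 * 46.31 * (7.84 - 0.52)
= 100 * 46.31 * 7.32
= 33898.92
Denominator = 7.84 * (46.31 - 0.52)
= 7.84 * 45.79
= 358.9936
R = 33898.92 / 358.9936
= 94.4276%

94.4276%


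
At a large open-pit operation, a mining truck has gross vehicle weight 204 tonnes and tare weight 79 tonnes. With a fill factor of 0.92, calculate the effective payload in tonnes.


Maximum payload = gross - tare
= 204 - 79 = 125 tonnes
Effective payload = max payload * fill factor
= 125 * 0.92
= 115.0 tonnes

115.0 tonnes


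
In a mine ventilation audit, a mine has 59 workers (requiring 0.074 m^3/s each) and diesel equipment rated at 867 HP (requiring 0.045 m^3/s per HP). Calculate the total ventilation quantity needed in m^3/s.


43.381 m^3/s

Airflow for workers:
Q_people = 59 * 0.074 = 4.366 m^3/s
Airflow for diesel equipment:
Q_diesel = 867 * 0.045 = 39.015 m^3/s
Total ventilation:
Q_total = 4.366 + 39.015
= 43.381 m^3/s


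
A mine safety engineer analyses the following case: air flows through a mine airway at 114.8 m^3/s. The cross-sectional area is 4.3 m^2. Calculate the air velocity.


26.6977 m/s

Velocity = flow rate / cross-sectional area
= 114.8 / 4.3
= 26.6977 m/s


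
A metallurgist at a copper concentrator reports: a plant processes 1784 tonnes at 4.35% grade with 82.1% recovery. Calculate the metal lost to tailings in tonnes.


Total metal in feed:
= 1784 * 4.35 / 100 = 77.604 tonnes
Metal recovered:
= 77.604 * 82.1 / 100 = 63.712884 tonnes
Metal lost to tailings:
= 77.604 - 63.712884
= 13.8911 tonnes

13.8911 tonnes


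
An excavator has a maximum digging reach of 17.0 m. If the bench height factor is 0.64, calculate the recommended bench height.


10.88 m

Bench height = reach * factor
= 17.0 * 0.64
= 10.88 m


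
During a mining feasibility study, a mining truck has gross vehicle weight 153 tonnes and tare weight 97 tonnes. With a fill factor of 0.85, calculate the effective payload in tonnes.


Maximum payload = gross - tare
= 153 - 97 = 56 tonnes
Effective payload = max payload * fill factor
= 56 * 0.85
= 47.6 tonnes

47.6 tonnes


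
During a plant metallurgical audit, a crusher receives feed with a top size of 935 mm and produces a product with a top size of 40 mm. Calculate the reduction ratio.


Reduction ratio = feed size / product size
= 935 / 40
= 23.375

23.375


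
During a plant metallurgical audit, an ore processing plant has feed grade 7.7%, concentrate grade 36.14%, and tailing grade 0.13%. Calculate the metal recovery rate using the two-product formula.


Using the two-product formula:
R = 100 * c * (f - t) / (f * (c - t))
Numerator = 100 * 36.14 * (7.7 - 0.13)
= 100 * 36.14 * 7.57
= 27357.98
Denominator = 7.7 * (36.14 - 0.13)
= 7.7 * 36.01
= 277.277
R = 27357.98 / 277.277
= 98.6666%

98.6666%


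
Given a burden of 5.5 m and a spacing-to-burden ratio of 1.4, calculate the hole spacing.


7.7 m

Spacing = burden * ratio
= 5.5 * 1.4
= 7.7 m


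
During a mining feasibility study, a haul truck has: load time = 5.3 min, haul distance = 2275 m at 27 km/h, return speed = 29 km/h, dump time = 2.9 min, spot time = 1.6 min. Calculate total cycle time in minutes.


19.5625 min

Convert haul speed to m/min: 27 * 1000/60 = 450 m/min
Haul time = 2275 / 450 = 5.055555556 min
Convert return speed to m/min: 29 * 1000/60 = 483.3333333 m/min
Return time = 2275 / 483.3333333 = 4.706896552 min
Total cycle time:
= 5.3 + 5.055555556 + 2.9 + 4.706896552 + 1.6
= 19.5625 min


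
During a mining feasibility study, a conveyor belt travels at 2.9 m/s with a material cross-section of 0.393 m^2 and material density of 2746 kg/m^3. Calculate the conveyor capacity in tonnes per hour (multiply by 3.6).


11266.6183 t/h

Volumetric flow = speed * area
= 2.9 * 0.393 = 1.1397 m^3/s
Mass flow = volumetric * density
= 1.1397 * 2746 = 3129.6162 kg/s
Convert to t/h: multiply by 3.6
Capacity = 3129.6162 * 3.6
= 11266.6183 t/h


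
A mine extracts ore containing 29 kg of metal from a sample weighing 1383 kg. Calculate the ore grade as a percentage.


Ore grade = (metal mass / ore mass) * 100
= (29 / 1383) * 100
= 0.02096890817 * 100
= 2.0969%

2.0969%


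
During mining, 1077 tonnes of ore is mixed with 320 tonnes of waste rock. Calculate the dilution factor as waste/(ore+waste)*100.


22.9062%

Total material = ore + waste
= 1077 + 320 = 1397 tonnes
Dilution = waste / total * 100
= 320 / 1397 * 100
= 0.2290622763 * 100
= 22.9062%


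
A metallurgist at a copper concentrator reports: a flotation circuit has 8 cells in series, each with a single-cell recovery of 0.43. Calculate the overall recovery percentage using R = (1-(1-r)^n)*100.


Complement of single-cell recovery:
1 - r = 1 - 0.43 = 0.57
Raise to power n:
(1 - r)^8 = 0.57^8 = 0.01114291571
Overall recovery:
R = (1 - 0.01114291571) * 100
= 98.8857%

98.8857%


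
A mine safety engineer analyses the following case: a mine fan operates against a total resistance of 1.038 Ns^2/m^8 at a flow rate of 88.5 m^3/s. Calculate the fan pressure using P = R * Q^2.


Compute Q^2:
Q^2 = 88.5^2 = 7832.25
Compute pressure:
P = R * Q^2 = 1.038 * 7832.25
= 8129.8755 Pa

8129.8755 Pa


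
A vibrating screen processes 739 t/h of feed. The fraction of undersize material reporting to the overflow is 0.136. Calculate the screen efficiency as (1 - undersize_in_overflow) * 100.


86.4%

Screen efficiency = (1 - fraction of undersize in overflow) * 100
= (1 - 0.136) * 100
= 0.864 * 100
= 86.4%


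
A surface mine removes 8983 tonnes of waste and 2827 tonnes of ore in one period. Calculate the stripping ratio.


Stripping ratio = waste tonnage / ore tonnage
= 8983 / 2827
= 3.1776

3.1776


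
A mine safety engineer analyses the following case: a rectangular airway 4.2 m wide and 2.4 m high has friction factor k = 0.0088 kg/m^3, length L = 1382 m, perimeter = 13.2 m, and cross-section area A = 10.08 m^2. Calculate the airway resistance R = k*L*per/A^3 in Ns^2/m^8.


Compute the numerator:
k * L * per = 0.0088 * 1382 * 13.2
= 160.53312
Compute the denominator:
A^3 = 10.08^3 = 1024.192512
Resistance:
R = 160.53312 / 1024.192512
= 0.1567 Ns^2/m^8

0.1567 Ns^2/m^8


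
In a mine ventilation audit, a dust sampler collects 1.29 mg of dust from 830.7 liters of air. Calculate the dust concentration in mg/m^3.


1.5529 mg/m^3

Convert liters to m^3: 1 m^3 = 1000 L
Concentration = mass / volume * 1000
= 1.29 / 830.7 * 1000
= 0.001552907187 * 1000
= 1.5529 mg/m^3


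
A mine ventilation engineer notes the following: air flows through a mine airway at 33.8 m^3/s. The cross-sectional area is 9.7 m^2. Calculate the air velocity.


3.4845 m/s

Velocity = flow rate / cross-sectional area
= 33.8 / 9.7
= 3.4845 m/s


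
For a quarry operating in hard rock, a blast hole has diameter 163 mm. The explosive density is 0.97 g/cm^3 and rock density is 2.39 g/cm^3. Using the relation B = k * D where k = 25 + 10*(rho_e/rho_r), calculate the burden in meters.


First, compute k:
rho_e / rho_r = 0.97 / 2.39 = 0.4058577406
k = 25 + 10 * 0.4058577406 = 29.05857741
Then, compute burden:
B = k * D / 1000 = 29.05857741 * 163 / 1000
= 4736.548117 / 1000
= 4.7365 m

4.7365 m


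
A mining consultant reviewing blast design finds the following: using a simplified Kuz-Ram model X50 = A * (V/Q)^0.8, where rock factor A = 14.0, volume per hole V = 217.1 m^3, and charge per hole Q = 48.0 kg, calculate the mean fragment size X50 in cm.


Compute V/Q:
V/Q = 217.1 / 48.0 = 4.522916667
Raise to the power 0.8:
(V/Q)^0.8 = 4.522916667^0.8 = 3.344528252
Multiply by A:
X50 = 14.0 * 3.344528252
= 46.8234 cm

46.8234 cm


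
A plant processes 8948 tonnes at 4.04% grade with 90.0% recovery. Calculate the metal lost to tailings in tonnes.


Total metal in feed:
= 8948 * 4.04 / 100 = 361.4992 tonnes
Metal recovered:
= 361.4992 * 90.0 / 100 = 325.34928 tonnes
Metal lost to tailings:
= 361.4992 - 325.34928
= 36.1499 tonnes

36.1499 tonnes


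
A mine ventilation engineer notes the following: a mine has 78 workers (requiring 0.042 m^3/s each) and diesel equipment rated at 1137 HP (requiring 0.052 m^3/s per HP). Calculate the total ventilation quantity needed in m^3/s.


Airflow for workers:
Q_people = 78 * 0.042 = 3.276 m^3/s
Airflow for diesel equipment:
Q_diesel = 1137 * 0.052 = 59.124 m^3/s
Total ventilation:
Q_total = 3.276 + 59.124
= 62.4 m^3/s

62.4 m^3/s


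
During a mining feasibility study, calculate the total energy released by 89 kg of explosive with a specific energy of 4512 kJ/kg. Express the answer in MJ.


Energy = mass * specific_energy / 1000
= 89 * 4512 / 1000
= 401568 / 1000
= 401.568 MJ

401.568 MJ


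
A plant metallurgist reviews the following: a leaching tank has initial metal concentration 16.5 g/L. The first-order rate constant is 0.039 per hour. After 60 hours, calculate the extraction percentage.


90.3672%

Compute the exponent:
-k * t = -0.039 * 60 = -2.34
Remaining concentration:
C = 16.5 * exp(-2.34)
= 16.5 * 0.09632763823
= 1.589406031 g/L
Extracted = 16.5 - 1.589406031 = 14.91059397 g/L
Extraction % = 14.91059397 / 16.5 * 100
= 90.3672%


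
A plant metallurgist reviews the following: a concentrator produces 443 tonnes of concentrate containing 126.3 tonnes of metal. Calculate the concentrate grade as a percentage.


28.5102%

Grade = (metal in concentrate / concentrate mass) * 100
= (126.3 / 443) * 100
= 0.2851015801 * 100
= 28.5102%


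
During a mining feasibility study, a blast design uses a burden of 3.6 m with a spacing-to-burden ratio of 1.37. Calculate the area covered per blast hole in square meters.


First, find the spacing:
Spacing = burden * ratio = 3.6 * 1.37
= 4.932 m
Then, calculate the area:
Area = burden * spacing = 3.6 * 4.932
= 17.7552 m^2

17.7552 m^2


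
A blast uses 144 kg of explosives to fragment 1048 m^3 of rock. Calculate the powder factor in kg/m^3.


0.1374 kg/m^3

Powder factor = explosive mass / rock volume
= 144 / 1048
= 0.1374 kg/m^3


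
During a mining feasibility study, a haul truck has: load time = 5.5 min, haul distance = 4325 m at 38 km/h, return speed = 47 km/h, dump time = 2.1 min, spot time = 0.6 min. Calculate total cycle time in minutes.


Convert haul speed to m/min: 38 * 1000/60 = 633.3333333 m/min
Haul time = 4325 / 633.3333333 = 6.828947368 min
Convert return speed to m/min: 47 * 1000/60 = 783.3333333 m/min
Return time = 4325 / 783.3333333 = 5.521276596 min
Total cycle time:
= 5.5 + 6.828947368 + 2.1 + 5.521276596 + 0.6
= 20.5502 min

20.5502 min


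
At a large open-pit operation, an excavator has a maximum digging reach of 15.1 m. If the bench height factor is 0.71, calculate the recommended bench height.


10.721 m

Bench height = reach * factor
= 15.1 * 0.71
= 10.721 m


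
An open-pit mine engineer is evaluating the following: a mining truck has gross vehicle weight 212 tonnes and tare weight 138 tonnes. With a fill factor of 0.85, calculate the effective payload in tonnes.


62.9 tonnes

Maximum payload = gross - tare
= 212 - 138 = 74 tonnes
Effective payload = max payload * fill factor
= 74 * 0.85
= 62.9 tonnes


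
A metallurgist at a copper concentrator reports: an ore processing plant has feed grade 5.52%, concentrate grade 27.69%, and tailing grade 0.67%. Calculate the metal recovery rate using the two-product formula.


Using the two-product formula:
R = 100 * c * (f - t) / (f * (c - t))
Numerator = 100 * 27.69 * (5.52 - 0.67)
= 100 * 27.69 * 4.85
= 13429.65
Denominator = 5.52 * (27.69 - 0.67)
= 5.52 * 27.02
= 149.1504
R = 13429.65 / 149.1504
= 90.041%

90.041%


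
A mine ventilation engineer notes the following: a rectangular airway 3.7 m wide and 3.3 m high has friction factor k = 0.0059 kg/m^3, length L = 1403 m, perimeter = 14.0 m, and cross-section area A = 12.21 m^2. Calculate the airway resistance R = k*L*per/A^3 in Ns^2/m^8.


Compute the numerator:
k * L * per = 0.0059 * 1403 * 14.0
= 115.8878
Compute the denominator:
A^3 = 12.21^3 = 1820.316861
Resistance:
R = 115.8878 / 1820.316861
= 0.0637 Ns^2/m^8

0.0637 Ns^2/m^8


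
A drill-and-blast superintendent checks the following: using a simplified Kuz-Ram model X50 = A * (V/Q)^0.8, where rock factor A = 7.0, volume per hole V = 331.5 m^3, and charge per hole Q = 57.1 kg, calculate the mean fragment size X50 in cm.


28.5875 cm

Compute V/Q:
V/Q = 331.5 / 57.1 = 5.805604203
Raise to the power 0.8:
(V/Q)^0.8 = 5.805604203^0.8 = 4.083926709
Multiply by A:
X50 = 7.0 * 4.083926709
= 28.5875 cm


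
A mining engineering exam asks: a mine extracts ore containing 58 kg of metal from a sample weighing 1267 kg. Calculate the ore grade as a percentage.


4.5777%

Ore grade = (metal mass / ore mass) * 100
= (58 / 1267) * 100
= 0.04577742699 * 100
= 4.5777%


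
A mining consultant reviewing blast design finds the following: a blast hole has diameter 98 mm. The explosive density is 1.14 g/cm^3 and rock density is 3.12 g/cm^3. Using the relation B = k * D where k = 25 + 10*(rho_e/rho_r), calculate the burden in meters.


2.8081 m

First, compute k:
rho_e / rho_r = 1.14 / 3.12 = 0.3653846154
k = 25 + 10 * 0.3653846154 = 28.65384615
Then, compute burden:
B = k * D / 1000 = 28.65384615 * 98 / 1000
= 2808.076923 / 1000
= 2.8081 m


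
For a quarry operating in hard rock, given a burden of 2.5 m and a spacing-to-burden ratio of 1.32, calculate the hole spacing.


3.3 m

Spacing = burden * ratio
= 2.5 * 1.32
= 3.3 m


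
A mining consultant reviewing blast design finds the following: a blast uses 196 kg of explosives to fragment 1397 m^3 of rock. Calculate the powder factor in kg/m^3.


Powder factor = explosive mass / rock volume
= 196 / 1397
= 0.1403 kg/m^3

0.1403 kg/m^3


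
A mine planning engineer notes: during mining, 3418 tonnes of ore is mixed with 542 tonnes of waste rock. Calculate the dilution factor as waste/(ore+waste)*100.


Total material = ore + waste
= 3418 + 542 = 3960 tonnes
Dilution = waste / total * 100
= 542 / 3960 * 100
= 0.1368686869 * 100
= 13.6869%

13.6869%
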